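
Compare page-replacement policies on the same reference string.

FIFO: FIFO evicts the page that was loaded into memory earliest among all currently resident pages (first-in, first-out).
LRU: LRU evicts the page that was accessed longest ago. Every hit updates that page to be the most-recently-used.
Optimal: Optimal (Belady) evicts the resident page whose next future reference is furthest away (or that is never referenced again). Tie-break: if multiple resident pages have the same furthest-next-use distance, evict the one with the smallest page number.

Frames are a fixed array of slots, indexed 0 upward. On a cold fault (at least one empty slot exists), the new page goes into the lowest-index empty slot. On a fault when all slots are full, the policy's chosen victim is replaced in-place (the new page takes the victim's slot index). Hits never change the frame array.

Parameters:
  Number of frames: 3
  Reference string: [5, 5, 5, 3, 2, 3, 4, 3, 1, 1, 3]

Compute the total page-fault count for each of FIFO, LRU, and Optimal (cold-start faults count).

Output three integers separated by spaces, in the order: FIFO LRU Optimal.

Answer: 6 5 5

Derivation:
--- FIFO ---
  step 0: ref 5 -> FAULT, frames=[5,-,-] (faults so far: 1)
  step 1: ref 5 -> HIT, frames=[5,-,-] (faults so far: 1)
  step 2: ref 5 -> HIT, frames=[5,-,-] (faults so far: 1)
  step 3: ref 3 -> FAULT, frames=[5,3,-] (faults so far: 2)
  step 4: ref 2 -> FAULT, frames=[5,3,2] (faults so far: 3)
  step 5: ref 3 -> HIT, frames=[5,3,2] (faults so far: 3)
  step 6: ref 4 -> FAULT, evict 5, frames=[4,3,2] (faults so far: 4)
  step 7: ref 3 -> HIT, frames=[4,3,2] (faults so far: 4)
  step 8: ref 1 -> FAULT, evict 3, frames=[4,1,2] (faults so far: 5)
  step 9: ref 1 -> HIT, frames=[4,1,2] (faults so far: 5)
  step 10: ref 3 -> FAULT, evict 2, frames=[4,1,3] (faults so far: 6)
  FIFO total faults: 6
--- LRU ---
  step 0: ref 5 -> FAULT, frames=[5,-,-] (faults so far: 1)
  step 1: ref 5 -> HIT, frames=[5,-,-] (faults so far: 1)
  step 2: ref 5 -> HIT, frames=[5,-,-] (faults so far: 1)
  step 3: ref 3 -> FAULT, frames=[5,3,-] (faults so far: 2)
  step 4: ref 2 -> FAULT, frames=[5,3,2] (faults so far: 3)
  step 5: ref 3 -> HIT, frames=[5,3,2] (faults so far: 3)
  step 6: ref 4 -> FAULT, evict 5, frames=[4,3,2] (faults so far: 4)
  step 7: ref 3 -> HIT, frames=[4,3,2] (faults so far: 4)
  step 8: ref 1 -> FAULT, evict 2, frames=[4,3,1] (faults so far: 5)
  step 9: ref 1 -> HIT, frames=[4,3,1] (faults so far: 5)
  step 10: ref 3 -> HIT, frames=[4,3,1] (faults so far: 5)
  LRU total faults: 5
--- Optimal ---
  step 0: ref 5 -> FAULT, frames=[5,-,-] (faults so far: 1)
  step 1: ref 5 -> HIT, frames=[5,-,-] (faults so far: 1)
  step 2: ref 5 -> HIT, frames=[5,-,-] (faults so far: 1)
  step 3: ref 3 -> FAULT, frames=[5,3,-] (faults so far: 2)
  step 4: ref 2 -> FAULT, frames=[5,3,2] (faults so far: 3)
  step 5: ref 3 -> HIT, frames=[5,3,2] (faults so far: 3)
  step 6: ref 4 -> FAULT, evict 2, frames=[5,3,4] (faults so far: 4)
  step 7: ref 3 -> HIT, frames=[5,3,4] (faults so far: 4)
  step 8: ref 1 -> FAULT, evict 4, frames=[5,3,1] (faults so far: 5)
  step 9: ref 1 -> HIT, frames=[5,3,1] (faults so far: 5)
  step 10: ref 3 -> HIT, frames=[5,3,1] (faults so far: 5)
  Optimal total faults: 5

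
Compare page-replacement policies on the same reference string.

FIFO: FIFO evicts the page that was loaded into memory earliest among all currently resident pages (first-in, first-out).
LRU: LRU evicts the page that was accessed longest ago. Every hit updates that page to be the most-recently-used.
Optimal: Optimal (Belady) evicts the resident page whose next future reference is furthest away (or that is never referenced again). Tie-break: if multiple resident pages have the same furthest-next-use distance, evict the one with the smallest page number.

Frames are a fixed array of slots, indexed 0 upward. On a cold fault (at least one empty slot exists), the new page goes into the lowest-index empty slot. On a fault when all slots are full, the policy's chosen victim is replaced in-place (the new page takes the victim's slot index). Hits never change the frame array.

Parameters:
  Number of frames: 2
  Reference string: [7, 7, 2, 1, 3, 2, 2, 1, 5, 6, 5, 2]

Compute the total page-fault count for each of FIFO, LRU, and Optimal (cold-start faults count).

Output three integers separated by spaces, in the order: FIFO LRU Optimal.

--- FIFO ---
  step 0: ref 7 -> FAULT, frames=[7,-] (faults so far: 1)
  step 1: ref 7 -> HIT, frames=[7,-] (faults so far: 1)
  step 2: ref 2 -> FAULT, frames=[7,2] (faults so far: 2)
  step 3: ref 1 -> FAULT, evict 7, frames=[1,2] (faults so far: 3)
  step 4: ref 3 -> FAULT, evict 2, frames=[1,3] (faults so far: 4)
  step 5: ref 2 -> FAULT, evict 1, frames=[2,3] (faults so far: 5)
  step 6: ref 2 -> HIT, frames=[2,3] (faults so far: 5)
  step 7: ref 1 -> FAULT, evict 3, frames=[2,1] (faults so far: 6)
  step 8: ref 5 -> FAULT, evict 2, frames=[5,1] (faults so far: 7)
  step 9: ref 6 -> FAULT, evict 1, frames=[5,6] (faults so far: 8)
  step 10: ref 5 -> HIT, frames=[5,6] (faults so far: 8)
  step 11: ref 2 -> FAULT, evict 5, frames=[2,6] (faults so far: 9)
  FIFO total faults: 9
--- LRU ---
  step 0: ref 7 -> FAULT, frames=[7,-] (faults so far: 1)
  step 1: ref 7 -> HIT, frames=[7,-] (faults so far: 1)
  step 2: ref 2 -> FAULT, frames=[7,2] (faults so far: 2)
  step 3: ref 1 -> FAULT, evict 7, frames=[1,2] (faults so far: 3)
  step 4: ref 3 -> FAULT, evict 2, frames=[1,3] (faults so far: 4)
  step 5: ref 2 -> FAULT, evict 1, frames=[2,3] (faults so far: 5)
  step 6: ref 2 -> HIT, frames=[2,3] (faults so far: 5)
  step 7: ref 1 -> FAULT, evict 3, frames=[2,1] (faults so far: 6)
  step 8: ref 5 -> FAULT, evict 2, frames=[5,1] (faults so far: 7)
  step 9: ref 6 -> FAULT, evict 1, frames=[5,6] (faults so far: 8)
  step 10: ref 5 -> HIT, frames=[5,6] (faults so far: 8)
  step 11: ref 2 -> FAULT, evict 6, frames=[5,2] (faults so far: 9)
  LRU total faults: 9
--- Optimal ---
  step 0: ref 7 -> FAULT, frames=[7,-] (faults so far: 1)
  step 1: ref 7 -> HIT, frames=[7,-] (faults so far: 1)
  step 2: ref 2 -> FAULT, frames=[7,2] (faults so far: 2)
  step 3: ref 1 -> FAULT, evict 7, frames=[1,2] (faults so far: 3)
  step 4: ref 3 -> FAULT, evict 1, frames=[3,2] (faults so far: 4)
  step 5: ref 2 -> HIT, frames=[3,2] (faults so far: 4)
  step 6: ref 2 -> HIT, frames=[3,2] (faults so far: 4)
  step 7: ref 1 -> FAULT, evict 3, frames=[1,2] (faults so far: 5)
  step 8: ref 5 -> FAULT, evict 1, frames=[5,2] (faults so far: 6)
  step 9: ref 6 -> FAULT, evict 2, frames=[5,6] (faults so far: 7)
  step 10: ref 5 -> HIT, frames=[5,6] (faults so far: 7)
  step 11: ref 2 -> FAULT, evict 5, frames=[2,6] (faults so far: 8)
  Optimal total faults: 8

Answer: 9 9 8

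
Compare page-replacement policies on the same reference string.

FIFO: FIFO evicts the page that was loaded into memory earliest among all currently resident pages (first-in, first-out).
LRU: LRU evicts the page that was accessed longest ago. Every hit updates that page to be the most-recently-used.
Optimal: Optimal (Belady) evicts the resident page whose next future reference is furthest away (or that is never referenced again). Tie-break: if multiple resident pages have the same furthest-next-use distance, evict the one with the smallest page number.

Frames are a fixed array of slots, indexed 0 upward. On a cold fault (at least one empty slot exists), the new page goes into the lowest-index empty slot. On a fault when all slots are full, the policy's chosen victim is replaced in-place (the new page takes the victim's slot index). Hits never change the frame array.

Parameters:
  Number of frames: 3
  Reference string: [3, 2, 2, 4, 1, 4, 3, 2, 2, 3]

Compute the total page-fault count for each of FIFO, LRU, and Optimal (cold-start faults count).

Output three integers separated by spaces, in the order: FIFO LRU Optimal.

--- FIFO ---
  step 0: ref 3 -> FAULT, frames=[3,-,-] (faults so far: 1)
  step 1: ref 2 -> FAULT, frames=[3,2,-] (faults so far: 2)
  step 2: ref 2 -> HIT, frames=[3,2,-] (faults so far: 2)
  step 3: ref 4 -> FAULT, frames=[3,2,4] (faults so far: 3)
  step 4: ref 1 -> FAULT, evict 3, frames=[1,2,4] (faults so far: 4)
  step 5: ref 4 -> HIT, frames=[1,2,4] (faults so far: 4)
  step 6: ref 3 -> FAULT, evict 2, frames=[1,3,4] (faults so far: 5)
  step 7: ref 2 -> FAULT, evict 4, frames=[1,3,2] (faults so far: 6)
  step 8: ref 2 -> HIT, frames=[1,3,2] (faults so far: 6)
  step 9: ref 3 -> HIT, frames=[1,3,2] (faults so far: 6)
  FIFO total faults: 6
--- LRU ---
  step 0: ref 3 -> FAULT, frames=[3,-,-] (faults so far: 1)
  step 1: ref 2 -> FAULT, frames=[3,2,-] (faults so far: 2)
  step 2: ref 2 -> HIT, frames=[3,2,-] (faults so far: 2)
  step 3: ref 4 -> FAULT, frames=[3,2,4] (faults so far: 3)
  step 4: ref 1 -> FAULT, evict 3, frames=[1,2,4] (faults so far: 4)
  step 5: ref 4 -> HIT, frames=[1,2,4] (faults so far: 4)
  step 6: ref 3 -> FAULT, evict 2, frames=[1,3,4] (faults so far: 5)
  step 7: ref 2 -> FAULT, evict 1, frames=[2,3,4] (faults so far: 6)
  step 8: ref 2 -> HIT, frames=[2,3,4] (faults so far: 6)
  step 9: ref 3 -> HIT, frames=[2,3,4] (faults so far: 6)
  LRU total faults: 6
--- Optimal ---
  step 0: ref 3 -> FAULT, frames=[3,-,-] (faults so far: 1)
  step 1: ref 2 -> FAULT, frames=[3,2,-] (faults so far: 2)
  step 2: ref 2 -> HIT, frames=[3,2,-] (faults so far: 2)
  step 3: ref 4 -> FAULT, frames=[3,2,4] (faults so far: 3)
  step 4: ref 1 -> FAULT, evict 2, frames=[3,1,4] (faults so far: 4)
  step 5: ref 4 -> HIT, frames=[3,1,4] (faults so far: 4)
  step 6: ref 3 -> HIT, frames=[3,1,4] (faults so far: 4)
  step 7: ref 2 -> FAULT, evict 1, frames=[3,2,4] (faults so far: 5)
  step 8: ref 2 -> HIT, frames=[3,2,4] (faults so far: 5)
  step 9: ref 3 -> HIT, frames=[3,2,4] (faults so far: 5)
  Optimal total faults: 5

Answer: 6 6 5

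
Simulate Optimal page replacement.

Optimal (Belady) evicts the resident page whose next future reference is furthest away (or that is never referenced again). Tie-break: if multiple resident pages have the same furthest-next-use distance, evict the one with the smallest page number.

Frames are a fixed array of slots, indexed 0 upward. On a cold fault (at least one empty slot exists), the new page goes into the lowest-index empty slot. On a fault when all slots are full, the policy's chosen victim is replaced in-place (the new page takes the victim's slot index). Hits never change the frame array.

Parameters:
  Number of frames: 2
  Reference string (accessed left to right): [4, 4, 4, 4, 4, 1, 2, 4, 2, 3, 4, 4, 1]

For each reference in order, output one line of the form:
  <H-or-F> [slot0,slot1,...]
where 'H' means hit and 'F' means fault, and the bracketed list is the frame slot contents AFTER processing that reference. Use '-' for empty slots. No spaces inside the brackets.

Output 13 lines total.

F [4,-]
H [4,-]
H [4,-]
H [4,-]
H [4,-]
F [4,1]
F [4,2]
H [4,2]
H [4,2]
F [4,3]
H [4,3]
H [4,3]
F [4,1]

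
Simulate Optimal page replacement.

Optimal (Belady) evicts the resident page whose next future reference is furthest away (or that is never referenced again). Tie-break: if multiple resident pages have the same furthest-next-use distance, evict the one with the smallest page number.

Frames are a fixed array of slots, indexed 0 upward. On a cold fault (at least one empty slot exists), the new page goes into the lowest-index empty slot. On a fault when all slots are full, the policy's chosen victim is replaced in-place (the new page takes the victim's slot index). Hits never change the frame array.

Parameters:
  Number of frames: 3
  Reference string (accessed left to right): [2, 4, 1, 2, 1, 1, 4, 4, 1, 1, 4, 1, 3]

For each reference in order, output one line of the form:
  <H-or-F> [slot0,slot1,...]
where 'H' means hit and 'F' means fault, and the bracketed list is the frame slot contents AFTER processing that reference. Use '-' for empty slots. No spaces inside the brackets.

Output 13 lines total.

F [2,-,-]
F [2,4,-]
F [2,4,1]
H [2,4,1]
H [2,4,1]
H [2,4,1]
H [2,4,1]
H [2,4,1]
H [2,4,1]
H [2,4,1]
H [2,4,1]
H [2,4,1]
F [2,4,3]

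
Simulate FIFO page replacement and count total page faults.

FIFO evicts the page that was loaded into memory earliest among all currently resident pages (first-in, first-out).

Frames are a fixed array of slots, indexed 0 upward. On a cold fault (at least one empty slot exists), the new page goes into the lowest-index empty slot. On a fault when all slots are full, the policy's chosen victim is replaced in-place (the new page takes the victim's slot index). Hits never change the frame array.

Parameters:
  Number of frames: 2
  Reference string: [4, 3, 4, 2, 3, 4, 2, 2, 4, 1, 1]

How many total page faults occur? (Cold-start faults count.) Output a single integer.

Answer: 5

Derivation:
Step 0: ref 4 → FAULT, frames=[4,-]
Step 1: ref 3 → FAULT, frames=[4,3]
Step 2: ref 4 → HIT, frames=[4,3]
Step 3: ref 2 → FAULT (evict 4), frames=[2,3]
Step 4: ref 3 → HIT, frames=[2,3]
Step 5: ref 4 → FAULT (evict 3), frames=[2,4]
Step 6: ref 2 → HIT, frames=[2,4]
Step 7: ref 2 → HIT, frames=[2,4]
Step 8: ref 4 → HIT, frames=[2,4]
Step 9: ref 1 → FAULT (evict 2), frames=[1,4]
Step 10: ref 1 → HIT, frames=[1,4]
Total faults: 5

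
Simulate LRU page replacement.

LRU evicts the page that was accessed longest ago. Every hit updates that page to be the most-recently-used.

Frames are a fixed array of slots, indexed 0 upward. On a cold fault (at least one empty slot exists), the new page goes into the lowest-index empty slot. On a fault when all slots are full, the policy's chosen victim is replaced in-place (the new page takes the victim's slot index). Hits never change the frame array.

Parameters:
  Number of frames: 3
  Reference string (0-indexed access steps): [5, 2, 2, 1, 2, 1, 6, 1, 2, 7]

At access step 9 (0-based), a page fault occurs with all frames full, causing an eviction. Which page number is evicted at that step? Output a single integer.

Step 0: ref 5 -> FAULT, frames=[5,-,-]
Step 1: ref 2 -> FAULT, frames=[5,2,-]
Step 2: ref 2 -> HIT, frames=[5,2,-]
Step 3: ref 1 -> FAULT, frames=[5,2,1]
Step 4: ref 2 -> HIT, frames=[5,2,1]
Step 5: ref 1 -> HIT, frames=[5,2,1]
Step 6: ref 6 -> FAULT, evict 5, frames=[6,2,1]
Step 7: ref 1 -> HIT, frames=[6,2,1]
Step 8: ref 2 -> HIT, frames=[6,2,1]
Step 9: ref 7 -> FAULT, evict 6, frames=[7,2,1]
At step 9: evicted page 6

Answer: 6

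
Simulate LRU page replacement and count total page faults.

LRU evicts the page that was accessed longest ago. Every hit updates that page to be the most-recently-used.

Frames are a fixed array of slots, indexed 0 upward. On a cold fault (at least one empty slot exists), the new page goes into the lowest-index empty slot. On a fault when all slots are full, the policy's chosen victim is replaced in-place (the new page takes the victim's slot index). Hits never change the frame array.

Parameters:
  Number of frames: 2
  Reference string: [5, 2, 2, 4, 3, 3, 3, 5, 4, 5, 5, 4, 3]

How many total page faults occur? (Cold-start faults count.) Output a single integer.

Step 0: ref 5 → FAULT, frames=[5,-]
Step 1: ref 2 → FAULT, frames=[5,2]
Step 2: ref 2 → HIT, frames=[5,2]
Step 3: ref 4 → FAULT (evict 5), frames=[4,2]
Step 4: ref 3 → FAULT (evict 2), frames=[4,3]
Step 5: ref 3 → HIT, frames=[4,3]
Step 6: ref 3 → HIT, frames=[4,3]
Step 7: ref 5 → FAULT (evict 4), frames=[5,3]
Step 8: ref 4 → FAULT (evict 3), frames=[5,4]
Step 9: ref 5 → HIT, frames=[5,4]
Step 10: ref 5 → HIT, frames=[5,4]
Step 11: ref 4 → HIT, frames=[5,4]
Step 12: ref 3 → FAULT (evict 5), frames=[3,4]
Total faults: 7

Answer: 7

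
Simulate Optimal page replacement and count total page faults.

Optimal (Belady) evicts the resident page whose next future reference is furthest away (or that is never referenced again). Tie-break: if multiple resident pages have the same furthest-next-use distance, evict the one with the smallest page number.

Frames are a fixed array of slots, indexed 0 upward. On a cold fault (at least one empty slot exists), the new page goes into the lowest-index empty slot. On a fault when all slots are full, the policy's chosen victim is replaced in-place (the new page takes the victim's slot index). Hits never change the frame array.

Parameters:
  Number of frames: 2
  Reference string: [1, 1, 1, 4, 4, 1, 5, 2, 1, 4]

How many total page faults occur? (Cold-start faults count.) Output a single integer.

Step 0: ref 1 → FAULT, frames=[1,-]
Step 1: ref 1 → HIT, frames=[1,-]
Step 2: ref 1 → HIT, frames=[1,-]
Step 3: ref 4 → FAULT, frames=[1,4]
Step 4: ref 4 → HIT, frames=[1,4]
Step 5: ref 1 → HIT, frames=[1,4]
Step 6: ref 5 → FAULT (evict 4), frames=[1,5]
Step 7: ref 2 → FAULT (evict 5), frames=[1,2]
Step 8: ref 1 → HIT, frames=[1,2]
Step 9: ref 4 → FAULT (evict 1), frames=[4,2]
Total faults: 5

Answer: 5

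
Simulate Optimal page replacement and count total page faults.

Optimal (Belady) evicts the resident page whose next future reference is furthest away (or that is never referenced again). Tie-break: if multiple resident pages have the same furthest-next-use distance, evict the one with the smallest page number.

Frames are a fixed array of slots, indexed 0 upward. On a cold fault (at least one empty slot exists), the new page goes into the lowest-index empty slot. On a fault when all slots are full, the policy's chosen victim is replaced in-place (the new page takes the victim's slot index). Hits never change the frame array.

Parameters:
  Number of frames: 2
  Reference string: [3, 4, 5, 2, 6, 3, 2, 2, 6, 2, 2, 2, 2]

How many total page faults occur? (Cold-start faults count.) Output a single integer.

Step 0: ref 3 → FAULT, frames=[3,-]
Step 1: ref 4 → FAULT, frames=[3,4]
Step 2: ref 5 → FAULT (evict 4), frames=[3,5]
Step 3: ref 2 → FAULT (evict 5), frames=[3,2]
Step 4: ref 6 → FAULT (evict 2), frames=[3,6]
Step 5: ref 3 → HIT, frames=[3,6]
Step 6: ref 2 → FAULT (evict 3), frames=[2,6]
Step 7: ref 2 → HIT, frames=[2,6]
Step 8: ref 6 → HIT, frames=[2,6]
Step 9: ref 2 → HIT, frames=[2,6]
Step 10: ref 2 → HIT, frames=[2,6]
Step 11: ref 2 → HIT, frames=[2,6]
Step 12: ref 2 → HIT, frames=[2,6]
Total faults: 6

Answer: 6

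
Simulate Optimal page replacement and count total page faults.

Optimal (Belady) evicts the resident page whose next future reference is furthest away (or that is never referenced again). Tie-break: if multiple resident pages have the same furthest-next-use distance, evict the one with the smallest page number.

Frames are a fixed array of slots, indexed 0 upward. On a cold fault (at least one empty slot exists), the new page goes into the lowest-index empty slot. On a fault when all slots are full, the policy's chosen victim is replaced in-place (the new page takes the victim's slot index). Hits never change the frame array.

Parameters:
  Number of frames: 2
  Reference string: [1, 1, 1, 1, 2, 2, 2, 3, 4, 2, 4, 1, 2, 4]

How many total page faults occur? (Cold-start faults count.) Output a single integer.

Answer: 6

Derivation:
Step 0: ref 1 → FAULT, frames=[1,-]
Step 1: ref 1 → HIT, frames=[1,-]
Step 2: ref 1 → HIT, frames=[1,-]
Step 3: ref 1 → HIT, frames=[1,-]
Step 4: ref 2 → FAULT, frames=[1,2]
Step 5: ref 2 → HIT, frames=[1,2]
Step 6: ref 2 → HIT, frames=[1,2]
Step 7: ref 3 → FAULT (evict 1), frames=[3,2]
Step 8: ref 4 → FAULT (evict 3), frames=[4,2]
Step 9: ref 2 → HIT, frames=[4,2]
Step 10: ref 4 → HIT, frames=[4,2]
Step 11: ref 1 → FAULT (evict 4), frames=[1,2]
Step 12: ref 2 → HIT, frames=[1,2]
Step 13: ref 4 → FAULT (evict 1), frames=[4,2]
Total faults: 6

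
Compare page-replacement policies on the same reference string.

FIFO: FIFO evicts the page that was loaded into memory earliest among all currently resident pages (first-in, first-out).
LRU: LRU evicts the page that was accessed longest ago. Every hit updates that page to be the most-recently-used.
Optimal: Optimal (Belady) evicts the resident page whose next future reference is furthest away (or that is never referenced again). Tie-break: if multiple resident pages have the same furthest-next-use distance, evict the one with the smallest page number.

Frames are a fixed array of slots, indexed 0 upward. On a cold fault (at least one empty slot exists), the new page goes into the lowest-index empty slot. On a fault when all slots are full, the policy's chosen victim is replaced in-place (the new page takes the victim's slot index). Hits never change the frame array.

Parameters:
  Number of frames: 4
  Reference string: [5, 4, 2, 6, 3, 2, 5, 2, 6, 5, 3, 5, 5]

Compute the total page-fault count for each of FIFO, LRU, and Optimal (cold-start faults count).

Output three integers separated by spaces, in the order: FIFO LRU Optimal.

Answer: 6 6 5

Derivation:
--- FIFO ---
  step 0: ref 5 -> FAULT, frames=[5,-,-,-] (faults so far: 1)
  step 1: ref 4 -> FAULT, frames=[5,4,-,-] (faults so far: 2)
  step 2: ref 2 -> FAULT, frames=[5,4,2,-] (faults so far: 3)
  step 3: ref 6 -> FAULT, frames=[5,4,2,6] (faults so far: 4)
  step 4: ref 3 -> FAULT, evict 5, frames=[3,4,2,6] (faults so far: 5)
  step 5: ref 2 -> HIT, frames=[3,4,2,6] (faults so far: 5)
  step 6: ref 5 -> FAULT, evict 4, frames=[3,5,2,6] (faults so far: 6)
  step 7: ref 2 -> HIT, frames=[3,5,2,6] (faults so far: 6)
  step 8: ref 6 -> HIT, frames=[3,5,2,6] (faults so far: 6)
  step 9: ref 5 -> HIT, frames=[3,5,2,6] (faults so far: 6)
  step 10: ref 3 -> HIT, frames=[3,5,2,6] (faults so far: 6)
  step 11: ref 5 -> HIT, frames=[3,5,2,6] (faults so far: 6)
  step 12: ref 5 -> HIT, frames=[3,5,2,6] (faults so far: 6)
  FIFO total faults: 6
--- LRU ---
  step 0: ref 5 -> FAULT, frames=[5,-,-,-] (faults so far: 1)
  step 1: ref 4 -> FAULT, frames=[5,4,-,-] (faults so far: 2)
  step 2: ref 2 -> FAULT, frames=[5,4,2,-] (faults so far: 3)
  step 3: ref 6 -> FAULT, frames=[5,4,2,6] (faults so far: 4)
  step 4: ref 3 -> FAULT, evict 5, frames=[3,4,2,6] (faults so far: 5)
  step 5: ref 2 -> HIT, frames=[3,4,2,6] (faults so far: 5)
  step 6: ref 5 -> FAULT, evict 4, frames=[3,5,2,6] (faults so far: 6)
  step 7: ref 2 -> HIT, frames=[3,5,2,6] (faults so far: 6)
  step 8: ref 6 -> HIT, frames=[3,5,2,6] (faults so far: 6)
  step 9: ref 5 -> HIT, frames=[3,5,2,6] (faults so far: 6)
  step 10: ref 3 -> HIT, frames=[3,5,2,6] (faults so far: 6)
  step 11: ref 5 -> HIT, frames=[3,5,2,6] (faults so far: 6)
  step 12: ref 5 -> HIT, frames=[3,5,2,6] (faults so far: 6)
  LRU total faults: 6
--- Optimal ---
  step 0: ref 5 -> FAULT, frames=[5,-,-,-] (faults so far: 1)
  step 1: ref 4 -> FAULT, frames=[5,4,-,-] (faults so far: 2)
  step 2: ref 2 -> FAULT, frames=[5,4,2,-] (faults so far: 3)
  step 3: ref 6 -> FAULT, frames=[5,4,2,6] (faults so far: 4)
  step 4: ref 3 -> FAULT, evict 4, frames=[5,3,2,6] (faults so far: 5)
  step 5: ref 2 -> HIT, frames=[5,3,2,6] (faults so far: 5)
  step 6: ref 5 -> HIT, frames=[5,3,2,6] (faults so far: 5)
  step 7: ref 2 -> HIT, frames=[5,3,2,6] (faults so far: 5)
  step 8: ref 6 -> HIT, frames=[5,3,2,6] (faults so far: 5)
  step 9: ref 5 -> HIT, frames=[5,3,2,6] (faults so far: 5)
  step 10: ref 3 -> HIT, frames=[5,3,2,6] (faults so far: 5)
  step 11: ref 5 -> HIT, frames=[5,3,2,6] (faults so far: 5)
  step 12: ref 5 -> HIT, frames=[5,3,2,6] (faults so far: 5)
  Optimal total faults: 5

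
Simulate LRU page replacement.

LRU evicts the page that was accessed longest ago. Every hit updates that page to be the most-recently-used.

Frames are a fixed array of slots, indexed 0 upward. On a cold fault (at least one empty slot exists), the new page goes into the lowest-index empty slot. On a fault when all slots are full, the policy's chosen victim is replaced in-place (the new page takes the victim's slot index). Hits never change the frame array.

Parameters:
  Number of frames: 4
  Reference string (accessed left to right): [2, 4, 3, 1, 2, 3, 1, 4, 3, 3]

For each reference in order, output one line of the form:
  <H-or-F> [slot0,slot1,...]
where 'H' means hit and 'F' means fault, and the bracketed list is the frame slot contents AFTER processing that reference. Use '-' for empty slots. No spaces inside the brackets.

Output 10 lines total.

F [2,-,-,-]
F [2,4,-,-]
F [2,4,3,-]
F [2,4,3,1]
H [2,4,3,1]
H [2,4,3,1]
H [2,4,3,1]
H [2,4,3,1]
H [2,4,3,1]
H [2,4,3,1]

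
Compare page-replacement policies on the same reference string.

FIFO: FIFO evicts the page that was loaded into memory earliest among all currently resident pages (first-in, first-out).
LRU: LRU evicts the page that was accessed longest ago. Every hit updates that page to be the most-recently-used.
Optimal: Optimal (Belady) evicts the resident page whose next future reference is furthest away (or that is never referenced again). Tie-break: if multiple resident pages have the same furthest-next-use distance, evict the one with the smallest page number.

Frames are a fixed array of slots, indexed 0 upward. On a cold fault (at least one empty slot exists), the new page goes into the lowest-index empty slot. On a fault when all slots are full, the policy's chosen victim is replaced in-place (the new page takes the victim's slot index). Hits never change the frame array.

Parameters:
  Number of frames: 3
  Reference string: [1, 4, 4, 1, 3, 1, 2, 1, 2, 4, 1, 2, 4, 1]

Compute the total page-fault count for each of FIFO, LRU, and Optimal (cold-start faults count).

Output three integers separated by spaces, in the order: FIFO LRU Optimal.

--- FIFO ---
  step 0: ref 1 -> FAULT, frames=[1,-,-] (faults so far: 1)
  step 1: ref 4 -> FAULT, frames=[1,4,-] (faults so far: 2)
  step 2: ref 4 -> HIT, frames=[1,4,-] (faults so far: 2)
  step 3: ref 1 -> HIT, frames=[1,4,-] (faults so far: 2)
  step 4: ref 3 -> FAULT, frames=[1,4,3] (faults so far: 3)
  step 5: ref 1 -> HIT, frames=[1,4,3] (faults so far: 3)
  step 6: ref 2 -> FAULT, evict 1, frames=[2,4,3] (faults so far: 4)
  step 7: ref 1 -> FAULT, evict 4, frames=[2,1,3] (faults so far: 5)
  step 8: ref 2 -> HIT, frames=[2,1,3] (faults so far: 5)
  step 9: ref 4 -> FAULT, evict 3, frames=[2,1,4] (faults so far: 6)
  step 10: ref 1 -> HIT, frames=[2,1,4] (faults so far: 6)
  step 11: ref 2 -> HIT, frames=[2,1,4] (faults so far: 6)
  step 12: ref 4 -> HIT, frames=[2,1,4] (faults so far: 6)
  step 13: ref 1 -> HIT, frames=[2,1,4] (faults so far: 6)
  FIFO total faults: 6
--- LRU ---
  step 0: ref 1 -> FAULT, frames=[1,-,-] (faults so far: 1)
  step 1: ref 4 -> FAULT, frames=[1,4,-] (faults so far: 2)
  step 2: ref 4 -> HIT, frames=[1,4,-] (faults so far: 2)
  step 3: ref 1 -> HIT, frames=[1,4,-] (faults so far: 2)
  step 4: ref 3 -> FAULT, frames=[1,4,3] (faults so far: 3)
  step 5: ref 1 -> HIT, frames=[1,4,3] (faults so far: 3)
  step 6: ref 2 -> FAULT, evict 4, frames=[1,2,3] (faults so far: 4)
  step 7: ref 1 -> HIT, frames=[1,2,3] (faults so far: 4)
  step 8: ref 2 -> HIT, frames=[1,2,3] (faults so far: 4)
  step 9: ref 4 -> FAULT, evict 3, frames=[1,2,4] (faults so far: 5)
  step 10: ref 1 -> HIT, frames=[1,2,4] (faults so far: 5)
  step 11: ref 2 -> HIT, frames=[1,2,4] (faults so far: 5)
  step 12: ref 4 -> HIT, frames=[1,2,4] (faults so far: 5)
  step 13: ref 1 -> HIT, frames=[1,2,4] (faults so far: 5)
  LRU total faults: 5
--- Optimal ---
  step 0: ref 1 -> FAULT, frames=[1,-,-] (faults so far: 1)
  step 1: ref 4 -> FAULT, frames=[1,4,-] (faults so far: 2)
  step 2: ref 4 -> HIT, frames=[1,4,-] (faults so far: 2)
  step 3: ref 1 -> HIT, frames=[1,4,-] (faults so far: 2)
  step 4: ref 3 -> FAULT, frames=[1,4,3] (faults so far: 3)
  step 5: ref 1 -> HIT, frames=[1,4,3] (faults so far: 3)
  step 6: ref 2 -> FAULT, evict 3, frames=[1,4,2] (faults so far: 4)
  step 7: ref 1 -> HIT, frames=[1,4,2] (faults so far: 4)
  step 8: ref 2 -> HIT, frames=[1,4,2] (faults so far: 4)
  step 9: ref 4 -> HIT, frames=[1,4,2] (faults so far: 4)
  step 10: ref 1 -> HIT, frames=[1,4,2] (faults so far: 4)
  step 11: ref 2 -> HIT, frames=[1,4,2] (faults so far: 4)
  step 12: ref 4 -> HIT, frames=[1,4,2] (faults so far: 4)
  step 13: ref 1 -> HIT, frames=[1,4,2] (faults so far: 4)
  Optimal total faults: 4

Answer: 6 5 4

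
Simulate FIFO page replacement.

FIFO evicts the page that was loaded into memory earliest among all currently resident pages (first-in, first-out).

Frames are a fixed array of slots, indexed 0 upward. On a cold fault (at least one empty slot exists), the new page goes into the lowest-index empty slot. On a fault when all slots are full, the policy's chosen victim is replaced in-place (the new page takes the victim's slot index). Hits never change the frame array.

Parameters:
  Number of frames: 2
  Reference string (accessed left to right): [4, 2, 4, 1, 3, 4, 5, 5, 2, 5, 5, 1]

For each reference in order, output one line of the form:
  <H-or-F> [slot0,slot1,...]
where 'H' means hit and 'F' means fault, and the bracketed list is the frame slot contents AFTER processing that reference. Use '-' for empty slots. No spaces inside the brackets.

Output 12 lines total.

F [4,-]
F [4,2]
H [4,2]
F [1,2]
F [1,3]
F [4,3]
F [4,5]
H [4,5]
F [2,5]
H [2,5]
H [2,5]
F [2,1]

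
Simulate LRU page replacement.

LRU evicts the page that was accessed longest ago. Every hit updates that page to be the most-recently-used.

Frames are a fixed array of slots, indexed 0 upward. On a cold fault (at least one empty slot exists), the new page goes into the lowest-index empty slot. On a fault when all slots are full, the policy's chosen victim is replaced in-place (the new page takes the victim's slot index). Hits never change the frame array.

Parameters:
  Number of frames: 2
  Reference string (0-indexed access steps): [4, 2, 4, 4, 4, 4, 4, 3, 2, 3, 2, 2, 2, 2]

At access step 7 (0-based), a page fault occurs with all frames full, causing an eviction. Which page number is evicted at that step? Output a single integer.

Answer: 2

Derivation:
Step 0: ref 4 -> FAULT, frames=[4,-]
Step 1: ref 2 -> FAULT, frames=[4,2]
Step 2: ref 4 -> HIT, frames=[4,2]
Step 3: ref 4 -> HIT, frames=[4,2]
Step 4: ref 4 -> HIT, frames=[4,2]
Step 5: ref 4 -> HIT, frames=[4,2]
Step 6: ref 4 -> HIT, frames=[4,2]
Step 7: ref 3 -> FAULT, evict 2, frames=[4,3]
At step 7: evicted page 2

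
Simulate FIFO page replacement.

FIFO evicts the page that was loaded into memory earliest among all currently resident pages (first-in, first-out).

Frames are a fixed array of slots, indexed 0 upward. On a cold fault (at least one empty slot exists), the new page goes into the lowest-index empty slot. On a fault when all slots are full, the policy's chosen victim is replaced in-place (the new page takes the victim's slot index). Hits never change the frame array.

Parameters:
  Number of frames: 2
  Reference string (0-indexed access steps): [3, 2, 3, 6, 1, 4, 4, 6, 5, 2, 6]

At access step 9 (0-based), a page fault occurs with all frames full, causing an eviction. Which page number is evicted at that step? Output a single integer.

Step 0: ref 3 -> FAULT, frames=[3,-]
Step 1: ref 2 -> FAULT, frames=[3,2]
Step 2: ref 3 -> HIT, frames=[3,2]
Step 3: ref 6 -> FAULT, evict 3, frames=[6,2]
Step 4: ref 1 -> FAULT, evict 2, frames=[6,1]
Step 5: ref 4 -> FAULT, evict 6, frames=[4,1]
Step 6: ref 4 -> HIT, frames=[4,1]
Step 7: ref 6 -> FAULT, evict 1, frames=[4,6]
Step 8: ref 5 -> FAULT, evict 4, frames=[5,6]
Step 9: ref 2 -> FAULT, evict 6, frames=[5,2]
At step 9: evicted page 6

Answer: 6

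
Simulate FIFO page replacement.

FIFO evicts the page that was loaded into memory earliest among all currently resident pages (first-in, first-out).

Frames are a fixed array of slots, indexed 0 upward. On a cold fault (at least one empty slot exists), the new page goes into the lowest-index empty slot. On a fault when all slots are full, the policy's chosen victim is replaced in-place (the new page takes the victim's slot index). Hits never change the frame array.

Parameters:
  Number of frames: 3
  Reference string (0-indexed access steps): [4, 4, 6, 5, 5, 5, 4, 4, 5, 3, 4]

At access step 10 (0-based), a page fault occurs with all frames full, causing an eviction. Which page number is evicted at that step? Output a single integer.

Step 0: ref 4 -> FAULT, frames=[4,-,-]
Step 1: ref 4 -> HIT, frames=[4,-,-]
Step 2: ref 6 -> FAULT, frames=[4,6,-]
Step 3: ref 5 -> FAULT, frames=[4,6,5]
Step 4: ref 5 -> HIT, frames=[4,6,5]
Step 5: ref 5 -> HIT, frames=[4,6,5]
Step 6: ref 4 -> HIT, frames=[4,6,5]
Step 7: ref 4 -> HIT, frames=[4,6,5]
Step 8: ref 5 -> HIT, frames=[4,6,5]
Step 9: ref 3 -> FAULT, evict 4, frames=[3,6,5]
Step 10: ref 4 -> FAULT, evict 6, frames=[3,4,5]
At step 10: evicted page 6

Answer: 6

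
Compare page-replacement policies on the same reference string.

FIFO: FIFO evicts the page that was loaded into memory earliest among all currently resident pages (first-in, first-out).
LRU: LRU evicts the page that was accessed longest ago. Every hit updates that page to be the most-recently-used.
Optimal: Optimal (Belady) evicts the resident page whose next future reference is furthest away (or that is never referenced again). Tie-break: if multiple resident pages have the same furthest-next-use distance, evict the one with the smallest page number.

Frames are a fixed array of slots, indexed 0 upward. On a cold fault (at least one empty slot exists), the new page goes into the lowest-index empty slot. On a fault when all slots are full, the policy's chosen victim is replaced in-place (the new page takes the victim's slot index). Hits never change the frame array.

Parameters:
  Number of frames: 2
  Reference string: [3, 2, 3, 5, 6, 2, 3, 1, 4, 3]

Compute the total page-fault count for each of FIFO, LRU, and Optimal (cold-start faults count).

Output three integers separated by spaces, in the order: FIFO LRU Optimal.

--- FIFO ---
  step 0: ref 3 -> FAULT, frames=[3,-] (faults so far: 1)
  step 1: ref 2 -> FAULT, frames=[3,2] (faults so far: 2)
  step 2: ref 3 -> HIT, frames=[3,2] (faults so far: 2)
  step 3: ref 5 -> FAULT, evict 3, frames=[5,2] (faults so far: 3)
  step 4: ref 6 -> FAULT, evict 2, frames=[5,6] (faults so far: 4)
  step 5: ref 2 -> FAULT, evict 5, frames=[2,6] (faults so far: 5)
  step 6: ref 3 -> FAULT, evict 6, frames=[2,3] (faults so far: 6)
  step 7: ref 1 -> FAULT, evict 2, frames=[1,3] (faults so far: 7)
  step 8: ref 4 -> FAULT, evict 3, frames=[1,4] (faults so far: 8)
  step 9: ref 3 -> FAULT, evict 1, frames=[3,4] (faults so far: 9)
  FIFO total faults: 9
--- LRU ---
  step 0: ref 3 -> FAULT, frames=[3,-] (faults so far: 1)
  step 1: ref 2 -> FAULT, frames=[3,2] (faults so far: 2)
  step 2: ref 3 -> HIT, frames=[3,2] (faults so far: 2)
  step 3: ref 5 -> FAULT, evict 2, frames=[3,5] (faults so far: 3)
  step 4: ref 6 -> FAULT, evict 3, frames=[6,5] (faults so far: 4)
  step 5: ref 2 -> FAULT, evict 5, frames=[6,2] (faults so far: 5)
  step 6: ref 3 -> FAULT, evict 6, frames=[3,2] (faults so far: 6)
  step 7: ref 1 -> FAULT, evict 2, frames=[3,1] (faults so far: 7)
  step 8: ref 4 -> FAULT, evict 3, frames=[4,1] (faults so far: 8)
  step 9: ref 3 -> FAULT, evict 1, frames=[4,3] (faults so far: 9)
  LRU total faults: 9
--- Optimal ---
  step 0: ref 3 -> FAULT, frames=[3,-] (faults so far: 1)
  step 1: ref 2 -> FAULT, frames=[3,2] (faults so far: 2)
  step 2: ref 3 -> HIT, frames=[3,2] (faults so far: 2)
  step 3: ref 5 -> FAULT, evict 3, frames=[5,2] (faults so far: 3)
  step 4: ref 6 -> FAULT, evict 5, frames=[6,2] (faults so far: 4)
  step 5: ref 2 -> HIT, frames=[6,2] (faults so far: 4)
  step 6: ref 3 -> FAULT, evict 2, frames=[6,3] (faults so far: 5)
  step 7: ref 1 -> FAULT, evict 6, frames=[1,3] (faults so far: 6)
  step 8: ref 4 -> FAULT, evict 1, frames=[4,3] (faults so far: 7)
  step 9: ref 3 -> HIT, frames=[4,3] (faults so far: 7)
  Optimal total faults: 7

Answer: 9 9 7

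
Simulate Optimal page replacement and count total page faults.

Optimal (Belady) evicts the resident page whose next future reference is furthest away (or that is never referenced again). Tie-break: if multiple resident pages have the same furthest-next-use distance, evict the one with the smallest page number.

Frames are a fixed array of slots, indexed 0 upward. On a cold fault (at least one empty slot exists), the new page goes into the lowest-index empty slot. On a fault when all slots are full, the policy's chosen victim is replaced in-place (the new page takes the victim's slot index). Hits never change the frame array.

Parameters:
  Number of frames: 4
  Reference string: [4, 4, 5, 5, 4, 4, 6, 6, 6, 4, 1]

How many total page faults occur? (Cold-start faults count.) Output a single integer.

Step 0: ref 4 → FAULT, frames=[4,-,-,-]
Step 1: ref 4 → HIT, frames=[4,-,-,-]
Step 2: ref 5 → FAULT, frames=[4,5,-,-]
Step 3: ref 5 → HIT, frames=[4,5,-,-]
Step 4: ref 4 → HIT, frames=[4,5,-,-]
Step 5: ref 4 → HIT, frames=[4,5,-,-]
Step 6: ref 6 → FAULT, frames=[4,5,6,-]
Step 7: ref 6 → HIT, frames=[4,5,6,-]
Step 8: ref 6 → HIT, frames=[4,5,6,-]
Step 9: ref 4 → HIT, frames=[4,5,6,-]
Step 10: ref 1 → FAULT, frames=[4,5,6,1]
Total faults: 4

Answer: 4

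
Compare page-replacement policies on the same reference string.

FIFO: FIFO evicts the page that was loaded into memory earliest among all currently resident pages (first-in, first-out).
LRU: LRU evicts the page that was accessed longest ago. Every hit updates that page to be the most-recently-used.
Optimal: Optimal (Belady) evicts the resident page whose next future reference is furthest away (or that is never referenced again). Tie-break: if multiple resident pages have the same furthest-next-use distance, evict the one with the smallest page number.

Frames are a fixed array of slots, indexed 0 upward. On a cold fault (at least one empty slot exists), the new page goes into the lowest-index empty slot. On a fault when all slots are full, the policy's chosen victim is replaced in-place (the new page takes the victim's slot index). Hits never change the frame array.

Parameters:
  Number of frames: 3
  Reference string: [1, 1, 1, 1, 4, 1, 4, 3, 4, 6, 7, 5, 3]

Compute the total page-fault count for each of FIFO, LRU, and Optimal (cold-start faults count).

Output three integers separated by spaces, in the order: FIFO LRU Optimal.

Answer: 7 7 6

Derivation:
--- FIFO ---
  step 0: ref 1 -> FAULT, frames=[1,-,-] (faults so far: 1)
  step 1: ref 1 -> HIT, frames=[1,-,-] (faults so far: 1)
  step 2: ref 1 -> HIT, frames=[1,-,-] (faults so far: 1)
  step 3: ref 1 -> HIT, frames=[1,-,-] (faults so far: 1)
  step 4: ref 4 -> FAULT, frames=[1,4,-] (faults so far: 2)
  step 5: ref 1 -> HIT, frames=[1,4,-] (faults so far: 2)
  step 6: ref 4 -> HIT, frames=[1,4,-] (faults so far: 2)
  step 7: ref 3 -> FAULT, frames=[1,4,3] (faults so far: 3)
  step 8: ref 4 -> HIT, frames=[1,4,3] (faults so far: 3)
  step 9: ref 6 -> FAULT, evict 1, frames=[6,4,3] (faults so far: 4)
  step 10: ref 7 -> FAULT, evict 4, frames=[6,7,3] (faults so far: 5)
  step 11: ref 5 -> FAULT, evict 3, frames=[6,7,5] (faults so far: 6)
  step 12: ref 3 -> FAULT, evict 6, frames=[3,7,5] (faults so far: 7)
  FIFO total faults: 7
--- LRU ---
  step 0: ref 1 -> FAULT, frames=[1,-,-] (faults so far: 1)
  step 1: ref 1 -> HIT, frames=[1,-,-] (faults so far: 1)
  step 2: ref 1 -> HIT, frames=[1,-,-] (faults so far: 1)
  step 3: ref 1 -> HIT, frames=[1,-,-] (faults so far: 1)
  step 4: ref 4 -> FAULT, frames=[1,4,-] (faults so far: 2)
  step 5: ref 1 -> HIT, frames=[1,4,-] (faults so far: 2)
  step 6: ref 4 -> HIT, frames=[1,4,-] (faults so far: 2)
  step 7: ref 3 -> FAULT, frames=[1,4,3] (faults so far: 3)
  step 8: ref 4 -> HIT, frames=[1,4,3] (faults so far: 3)
  step 9: ref 6 -> FAULT, evict 1, frames=[6,4,3] (faults so far: 4)
  step 10: ref 7 -> FAULT, evict 3, frames=[6,4,7] (faults so far: 5)
  step 11: ref 5 -> FAULT, evict 4, frames=[6,5,7] (faults so far: 6)
  step 12: ref 3 -> FAULT, evict 6, frames=[3,5,7] (faults so far: 7)
  LRU total faults: 7
--- Optimal ---
  step 0: ref 1 -> FAULT, frames=[1,-,-] (faults so far: 1)
  step 1: ref 1 -> HIT, frames=[1,-,-] (faults so far: 1)
  step 2: ref 1 -> HIT, frames=[1,-,-] (faults so far: 1)
  step 3: ref 1 -> HIT, frames=[1,-,-] (faults so far: 1)
  step 4: ref 4 -> FAULT, frames=[1,4,-] (faults so far: 2)
  step 5: ref 1 -> HIT, frames=[1,4,-] (faults so far: 2)
  step 6: ref 4 -> HIT, frames=[1,4,-] (faults so far: 2)
  step 7: ref 3 -> FAULT, frames=[1,4,3] (faults so far: 3)
  step 8: ref 4 -> HIT, frames=[1,4,3] (faults so far: 3)
  step 9: ref 6 -> FAULT, evict 1, frames=[6,4,3] (faults so far: 4)
  step 10: ref 7 -> FAULT, evict 4, frames=[6,7,3] (faults so far: 5)
  step 11: ref 5 -> FAULT, evict 6, frames=[5,7,3] (faults so far: 6)
  step 12: ref 3 -> HIT, frames=[5,7,3] (faults so far: 6)
  Optimal total faults: 6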